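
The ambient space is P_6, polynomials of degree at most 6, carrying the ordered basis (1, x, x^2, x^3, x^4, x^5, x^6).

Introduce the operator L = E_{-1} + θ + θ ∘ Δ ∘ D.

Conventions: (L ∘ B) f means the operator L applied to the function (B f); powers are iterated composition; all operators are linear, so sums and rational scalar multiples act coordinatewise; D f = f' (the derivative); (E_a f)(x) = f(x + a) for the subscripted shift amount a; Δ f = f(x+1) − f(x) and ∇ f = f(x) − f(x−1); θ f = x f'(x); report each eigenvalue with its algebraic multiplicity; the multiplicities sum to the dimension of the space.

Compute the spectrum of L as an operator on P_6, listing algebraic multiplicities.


λ = 1 (multiplicity 1), λ = 2 (multiplicity 1), λ = 3 (multiplicity 1), λ = 4 (multiplicity 1), λ = 5 (multiplicity 1), λ = 6 (multiplicity 1), λ = 7 (multiplicity 1)

image of 1: 1
image of x: 2x - 1
image of x^2: 3x^2 - 2x + 1
image of x^3: 4x^3 - 3x^2 + 9x - 1
image of x^4: 5x^4 - 4x^3 + 30x^2 + 8x + 1
image of x^5: 6x^5 - 5x^4 + 70x^3 + 50x^2 + 25x - 1
image of x^6: 7x^6 - 6x^5 + 135x^4 + 160x^3 + 135x^2 + 24x + 1
the matrix is upper triangular; its diagonal is (1, 2, 3, 4, 5, 6, 7)
for a triangular matrix the eigenvalues are the diagonal entries, with algebraic multiplicity their repetition count


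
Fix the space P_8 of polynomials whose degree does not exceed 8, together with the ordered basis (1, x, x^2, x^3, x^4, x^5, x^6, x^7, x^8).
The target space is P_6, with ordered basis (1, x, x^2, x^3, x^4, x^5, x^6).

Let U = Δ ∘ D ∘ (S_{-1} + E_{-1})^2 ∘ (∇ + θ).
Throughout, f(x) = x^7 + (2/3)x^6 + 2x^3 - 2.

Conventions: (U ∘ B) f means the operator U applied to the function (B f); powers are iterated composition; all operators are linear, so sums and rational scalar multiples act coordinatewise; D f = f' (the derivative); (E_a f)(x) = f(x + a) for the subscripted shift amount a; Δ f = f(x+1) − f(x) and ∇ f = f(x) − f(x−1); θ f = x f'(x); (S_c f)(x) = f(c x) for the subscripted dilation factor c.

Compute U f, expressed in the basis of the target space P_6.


∇ f = 7x^6 - 17x^5 + 25x^4 - (65/3)x^3 + 17x^2 - 9x + 7/3
θ f = 7x^7 + 4x^6 + 6x^3
(∇ + θ) f = 7x^7 + 11x^6 - 17x^5 + 25x^4 - (47/3)x^3 + 17x^2 - 9x + 7/3
S_{-1} (∇ + θ) f = -7x^7 + 11x^6 + 17x^5 + 25x^4 + (47/3)x^3 + 17x^2 + 9x + 7/3
E_{-1} (∇ + θ) f = 7x^7 - 38x^6 + 64x^5 + 30x^4 - (782/3)x^3 + 402x^2 - 292x + 90
(S_{-1} + E_{-1}) (∇ + θ) f = -27x^6 + 81x^5 + 55x^4 - 245x^3 + 419x^2 - 283x + 277/3
S_{-1} (S_{-1} + E_{-1}) (∇ + θ) f = -27x^6 - 81x^5 + 55x^4 + 245x^3 + 419x^2 + 283x + 277/3
E_{-1} (S_{-1} + E_{-1}) (∇ + θ) f = -27x^6 + 243x^5 - 755x^4 + 885x^3 + 269x^2 - 1509x + 2959/3
(S_{-1} + E_{-1}) (S_{-1} + E_{-1}) (∇ + θ) f = -54x^6 + 162x^5 - 700x^4 + 1130x^3 + 688x^2 - 1226x + 3236/3
D (S_{-1} + E_{-1})^2 (∇ + θ) f = -324x^5 + 810x^4 - 2800x^3 + 3390x^2 + 1376x - 1226
Δ D (S_{-1} + E_{-1})^2 (∇ + θ) f = -1620x^4 - 6780x^2 + 2452

the image equals g(x) = -1620x^4 - 6780x^2 + 2452


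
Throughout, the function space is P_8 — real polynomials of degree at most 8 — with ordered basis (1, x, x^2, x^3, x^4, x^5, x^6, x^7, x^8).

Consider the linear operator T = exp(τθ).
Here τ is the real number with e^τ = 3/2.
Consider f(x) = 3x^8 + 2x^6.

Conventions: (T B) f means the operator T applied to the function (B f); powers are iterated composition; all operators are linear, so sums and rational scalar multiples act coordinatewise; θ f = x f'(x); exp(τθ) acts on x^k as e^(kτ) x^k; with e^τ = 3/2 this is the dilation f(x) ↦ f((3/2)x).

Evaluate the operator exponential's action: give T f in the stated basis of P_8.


the image equals g(x) = (19683/256)x^8 + (729/32)x^6

exp(τθ) x^k = e^(kτ) x^k; with e^τ = 3/2 this sends x^k to (3/2)^k x^k
x^6 ↦ 729/64 x^6
x^8 ↦ 6561/256 x^8
applying this coordinatewise to f: exp(τθ) f = (19683/256)x^8 + (729/32)x^6


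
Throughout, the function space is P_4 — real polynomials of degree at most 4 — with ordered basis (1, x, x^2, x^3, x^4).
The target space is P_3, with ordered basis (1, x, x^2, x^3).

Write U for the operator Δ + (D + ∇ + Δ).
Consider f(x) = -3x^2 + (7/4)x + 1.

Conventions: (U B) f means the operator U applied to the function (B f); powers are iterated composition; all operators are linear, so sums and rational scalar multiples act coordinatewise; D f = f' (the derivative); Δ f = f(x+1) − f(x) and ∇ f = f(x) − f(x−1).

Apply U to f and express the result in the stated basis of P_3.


the result is g(x) = -24x + 4

Δ f = -6x - 5/4
D f = -6x + 7/4
∇ f = -6x + 19/4
Δ f = -6x - 5/4
(D + ∇ + Δ) f = -18x + 21/4
(Δ + (D + ∇ + Δ)) f = -24x + 4


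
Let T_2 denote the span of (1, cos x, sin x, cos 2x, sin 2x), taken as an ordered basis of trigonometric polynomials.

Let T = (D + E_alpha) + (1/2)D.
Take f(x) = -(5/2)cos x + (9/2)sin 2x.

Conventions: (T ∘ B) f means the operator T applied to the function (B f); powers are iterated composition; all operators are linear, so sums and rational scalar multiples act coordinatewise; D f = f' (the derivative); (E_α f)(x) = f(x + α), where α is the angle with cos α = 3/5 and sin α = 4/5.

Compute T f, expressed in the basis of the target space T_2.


the result is g(x) = -(3/2)cos x + (23/4)sin x + (891/50)cos 2x - (63/50)sin 2x

D f = (5/2)sin x + 9cos 2x
E_alpha f = -(3/2)cos x + 2sin x + (108/25)cos 2x - (63/50)sin 2x
(D + E_alpha) f = -(3/2)cos x + (9/2)sin x + (333/25)cos 2x - (63/50)sin 2x
D f = (5/2)sin x + 9cos 2x
((1/2)D) f = (5/4)sin x + (9/2)cos 2x
((D + E_alpha) + (1/2)D) f = -(3/2)cos x + (23/4)sin x + (891/50)cos 2x - (63/50)sin 2x


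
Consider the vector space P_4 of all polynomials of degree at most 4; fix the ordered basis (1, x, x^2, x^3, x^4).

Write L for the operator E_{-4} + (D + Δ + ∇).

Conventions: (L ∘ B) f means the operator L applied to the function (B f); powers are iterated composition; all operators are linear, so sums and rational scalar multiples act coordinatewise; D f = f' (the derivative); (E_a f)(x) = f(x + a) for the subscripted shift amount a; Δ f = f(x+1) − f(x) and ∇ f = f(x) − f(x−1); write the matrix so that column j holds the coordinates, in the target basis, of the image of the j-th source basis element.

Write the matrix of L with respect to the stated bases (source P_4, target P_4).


the matrix is [[1, -1, 16, -62, 256]; [0, 1, -2, 48, -248]; [0, 0, 1, -3, 96]; [0, 0, 0, 1, -4]; [0, 0, 0, 0, 1]] (rows listed top to bottom)

image of 1: 1
image of x: x - 1
image of x^2: x^2 - 2x + 16
image of x^3: x^3 - 3x^2 + 48x - 62
image of x^4: x^4 - 4x^3 + 96x^2 - 248x + 256
each image's coordinates form column j of the matrix


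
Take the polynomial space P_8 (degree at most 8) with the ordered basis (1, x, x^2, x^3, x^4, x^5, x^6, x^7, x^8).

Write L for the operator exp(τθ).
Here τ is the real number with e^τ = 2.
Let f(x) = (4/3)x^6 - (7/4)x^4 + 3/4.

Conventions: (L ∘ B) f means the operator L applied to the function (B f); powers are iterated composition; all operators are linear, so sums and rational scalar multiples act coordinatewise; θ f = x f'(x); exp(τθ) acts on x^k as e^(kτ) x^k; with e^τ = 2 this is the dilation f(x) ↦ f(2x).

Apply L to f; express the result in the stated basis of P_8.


exp(τθ) x^k = e^(kτ) x^k; with e^τ = 2 this sends x^k to 2^k x^k
x^4 ↦ 16 x^4
x^6 ↦ 64 x^6
applying this coordinatewise to f: exp(τθ) f = (256/3)x^6 - 28x^4 + 3/4

the image equals g(x) = (256/3)x^6 - 28x^4 + 3/4


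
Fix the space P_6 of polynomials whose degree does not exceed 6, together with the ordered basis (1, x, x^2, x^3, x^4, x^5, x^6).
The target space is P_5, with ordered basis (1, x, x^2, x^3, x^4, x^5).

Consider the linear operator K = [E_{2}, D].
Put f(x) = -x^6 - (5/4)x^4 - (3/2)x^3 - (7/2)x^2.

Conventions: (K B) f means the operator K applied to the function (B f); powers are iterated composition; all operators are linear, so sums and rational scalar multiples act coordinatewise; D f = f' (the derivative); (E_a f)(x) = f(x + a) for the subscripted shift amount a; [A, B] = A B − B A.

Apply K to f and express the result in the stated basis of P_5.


D f = -6x^5 - 5x^3 - (9/2)x^2 - 7x
E_{2} D f = -6x^5 - 60x^4 - 245x^3 - (1029/2)x^2 - 565x - 264
E_{2} f = -x^6 - 12x^5 - (245/4)x^4 - (343/2)x^3 - (565/2)x^2 - 264x - 110
D E_{2} f = -6x^5 - 60x^4 - 245x^3 - (1029/2)x^2 - 565x - 264
[E_{2}, D] f = 0

the image equals g(x) = 0


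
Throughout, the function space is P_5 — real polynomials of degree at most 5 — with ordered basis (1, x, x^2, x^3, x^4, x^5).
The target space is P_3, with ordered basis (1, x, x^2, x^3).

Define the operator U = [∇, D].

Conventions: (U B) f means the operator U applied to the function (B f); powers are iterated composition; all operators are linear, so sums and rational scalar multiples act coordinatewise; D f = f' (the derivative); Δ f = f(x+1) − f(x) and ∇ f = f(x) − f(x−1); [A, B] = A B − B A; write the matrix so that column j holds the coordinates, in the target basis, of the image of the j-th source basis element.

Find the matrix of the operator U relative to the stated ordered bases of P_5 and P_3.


image of 1: 0
image of x: 0
image of x^2: 0
image of x^3: 0
image of x^4: 0
image of x^5: 0
each image's coordinates form column j of the matrix

the matrix is [[0, 0, 0, 0, 0, 0]; [0, 0, 0, 0, 0, 0]; [0, 0, 0, 0, 0, 0]; [0, 0, 0, 0, 0, 0]] (rows listed top to bottom)


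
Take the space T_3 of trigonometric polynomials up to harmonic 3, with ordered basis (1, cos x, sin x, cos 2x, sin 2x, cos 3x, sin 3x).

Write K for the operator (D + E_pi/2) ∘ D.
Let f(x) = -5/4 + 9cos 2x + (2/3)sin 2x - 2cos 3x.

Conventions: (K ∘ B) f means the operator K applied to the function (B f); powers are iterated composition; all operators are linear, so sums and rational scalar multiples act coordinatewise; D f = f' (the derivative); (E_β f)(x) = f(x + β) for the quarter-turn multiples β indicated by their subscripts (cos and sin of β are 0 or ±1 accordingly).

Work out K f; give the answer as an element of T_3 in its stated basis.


the result is g(x) = -(112/3)cos 2x + (46/3)sin 2x + 12cos 3x

D f = (4/3)cos 2x - 18sin 2x + 6sin 3x
D D f = -36cos 2x - (8/3)sin 2x + 18cos 3x
E_pi/2 D f = -(4/3)cos 2x + 18sin 2x - 6cos 3x
(D + E_pi/2) D f = -(112/3)cos 2x + (46/3)sin 2x + 12cos 3x


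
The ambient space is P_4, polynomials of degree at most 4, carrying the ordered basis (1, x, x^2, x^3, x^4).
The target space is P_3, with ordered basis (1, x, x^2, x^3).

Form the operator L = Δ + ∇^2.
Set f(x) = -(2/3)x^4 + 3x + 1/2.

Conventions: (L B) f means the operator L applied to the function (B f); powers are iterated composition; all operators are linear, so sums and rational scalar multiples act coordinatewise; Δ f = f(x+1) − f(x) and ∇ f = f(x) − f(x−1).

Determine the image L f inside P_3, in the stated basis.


g(x) = -(8/3)x^3 - 12x^2 + (40/3)x - 7

Δ f = -(8/3)x^3 - 4x^2 - (8/3)x + 7/3
∇ f = -(8/3)x^3 + 4x^2 - (8/3)x + 11/3
∇ ∇ f = -8x^2 + 16x - 28/3
(Δ + ∇^2) f = -(8/3)x^3 - 12x^2 + (40/3)x - 7


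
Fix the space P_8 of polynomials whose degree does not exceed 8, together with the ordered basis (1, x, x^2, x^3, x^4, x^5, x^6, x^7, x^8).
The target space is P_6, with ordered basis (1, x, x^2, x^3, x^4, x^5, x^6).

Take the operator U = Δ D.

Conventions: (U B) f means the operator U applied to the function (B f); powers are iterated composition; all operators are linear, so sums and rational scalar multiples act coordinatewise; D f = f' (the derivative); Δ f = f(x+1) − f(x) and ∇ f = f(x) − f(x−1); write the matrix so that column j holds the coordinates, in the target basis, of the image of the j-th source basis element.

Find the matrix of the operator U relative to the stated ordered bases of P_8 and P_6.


the matrix is [[0, 0, 2, 3, 4, 5, 6, 7, 8]; [0, 0, 0, 6, 12, 20, 30, 42, 56]; [0, 0, 0, 0, 12, 30, 60, 105, 168]; [0, 0, 0, 0, 0, 20, 60, 140, 280]; [0, 0, 0, 0, 0, 0, 30, 105, 280]; [0, 0, 0, 0, 0, 0, 0, 42, 168]; [0, 0, 0, 0, 0, 0, 0, 0, 56]] (rows listed top to bottom)

image of 1: 0
image of x: 0
image of x^2: 2
image of x^3: 6x + 3
image of x^4: 12x^2 + 12x + 4
image of x^5: 20x^3 + 30x^2 + 20x + 5
image of x^6: 30x^4 + 60x^3 + 60x^2 + 30x + 6
image of x^7: 42x^5 + 105x^4 + 140x^3 + 105x^2 + 42x + 7
image of x^8: 56x^6 + 168x^5 + 280x^4 + 280x^3 + 168x^2 + 56x + 8
each image's coordinates form column j of the matrix


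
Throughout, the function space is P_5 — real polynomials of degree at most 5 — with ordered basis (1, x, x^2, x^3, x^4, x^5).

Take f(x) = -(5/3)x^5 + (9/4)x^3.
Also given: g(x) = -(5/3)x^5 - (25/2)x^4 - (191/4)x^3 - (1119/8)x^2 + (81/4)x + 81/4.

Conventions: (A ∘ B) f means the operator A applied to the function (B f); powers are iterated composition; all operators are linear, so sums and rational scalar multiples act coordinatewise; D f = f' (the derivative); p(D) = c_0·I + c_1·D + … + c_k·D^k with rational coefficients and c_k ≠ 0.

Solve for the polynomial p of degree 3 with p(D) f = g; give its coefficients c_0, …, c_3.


D^0 f = -(5/3)x^5 + (9/4)x^3
D^1 f = -(25/3)x^4 + (27/4)x^2
D^2 f = -(100/3)x^3 + (27/2)x
D^3 f = -100x^2 + 27/2
matching coefficients of g against c_0 f + c_1 Df + … from the top degree down determines the c_i
solution: c_0 = 1, c_1 = 3/2, c_2 = 3/2, c_3 = 3/2

p(D) = I + (3/2)·D + (3/2)·D^2 + (3/2)·D^3, i.e. c_0 = 1, c_1 = 3/2, c_2 = 3/2, c_3 = 3/2


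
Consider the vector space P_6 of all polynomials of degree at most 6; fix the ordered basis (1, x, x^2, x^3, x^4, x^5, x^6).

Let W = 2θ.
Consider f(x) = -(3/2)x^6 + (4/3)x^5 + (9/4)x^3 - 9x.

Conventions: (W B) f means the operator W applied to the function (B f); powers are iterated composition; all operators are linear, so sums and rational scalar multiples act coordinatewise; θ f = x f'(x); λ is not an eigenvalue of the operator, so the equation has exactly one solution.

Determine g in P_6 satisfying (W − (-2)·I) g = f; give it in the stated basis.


write g with unknown coordinates in the stated basis and equate coefficients in (W − (-2)·I) g = f
solving from the highest basis element down gives g = -(3/28)x^6 + (1/9)x^5 + (9/32)x^3 - (9/4)x
check: W g = -(9/7)x^6 + (10/9)x^5 + (27/16)x^3 - (9/2)x
so W g − (-2)·g = -(3/2)x^6 + (4/3)x^5 + (9/4)x^3 - 9x = f ✓

g(x) = -(3/28)x^6 + (1/9)x^5 + (9/32)x^3 - (9/4)x


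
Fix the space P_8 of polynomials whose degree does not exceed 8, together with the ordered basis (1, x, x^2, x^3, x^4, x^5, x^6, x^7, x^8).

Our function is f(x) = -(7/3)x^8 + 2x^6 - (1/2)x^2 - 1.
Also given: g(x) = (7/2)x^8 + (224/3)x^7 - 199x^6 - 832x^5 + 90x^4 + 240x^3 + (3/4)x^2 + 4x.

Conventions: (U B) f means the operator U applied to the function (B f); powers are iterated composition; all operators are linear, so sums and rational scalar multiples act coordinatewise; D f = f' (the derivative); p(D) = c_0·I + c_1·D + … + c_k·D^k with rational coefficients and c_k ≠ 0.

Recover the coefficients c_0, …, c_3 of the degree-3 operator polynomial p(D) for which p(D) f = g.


c_0 = -3/2, c_1 = -4, c_2 = 3/2, c_3 = 1

D^0 f = -(7/3)x^8 + 2x^6 - (1/2)x^2 - 1
D^1 f = -(56/3)x^7 + 12x^5 - x
D^2 f = -(392/3)x^6 + 60x^4 - 1
D^3 f = -784x^5 + 240x^3
matching coefficients of g against c_0 f + c_1 Df + … from the top degree down determines the c_i
solution: c_0 = -3/2, c_1 = -4, c_2 = 3/2, c_3 = 1


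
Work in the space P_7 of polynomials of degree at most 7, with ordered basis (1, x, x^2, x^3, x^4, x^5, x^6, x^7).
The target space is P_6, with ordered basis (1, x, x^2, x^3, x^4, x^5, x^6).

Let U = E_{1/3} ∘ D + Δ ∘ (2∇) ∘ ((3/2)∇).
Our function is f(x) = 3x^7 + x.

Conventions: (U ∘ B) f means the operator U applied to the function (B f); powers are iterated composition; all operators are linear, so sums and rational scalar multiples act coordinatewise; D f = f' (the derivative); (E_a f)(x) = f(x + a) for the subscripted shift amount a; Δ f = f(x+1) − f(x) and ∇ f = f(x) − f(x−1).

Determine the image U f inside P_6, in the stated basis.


g(x) = 21x^6 + 42x^5 + 1925x^4 - (33880/9)x^3 + (51065/9)x^2 - (102046/27)x + 275812/243

D f = 21x^6 + 1
E_{1/3} D f = 21x^6 + 42x^5 + 35x^4 + (140/9)x^3 + (35/9)x^2 + (14/27)x + 250/243
∇ f = 21x^6 - 63x^5 + 105x^4 - 105x^3 + 63x^2 - 21x + 4
((3/2)∇) f = (63/2)x^6 - (189/2)x^5 + (315/2)x^4 - (315/2)x^3 + (189/2)x^2 - (63/2)x + 6
∇ ((3/2)∇) f = 189x^5 - 945x^4 + 2205x^3 - 2835x^2 + 1953x - 567
(2∇) ((3/2)∇) f = 378x^5 - 1890x^4 + 4410x^3 - 5670x^2 + 3906x - 1134
Δ (2∇) ((3/2)∇) f = 1890x^4 - 3780x^3 + 5670x^2 - 3780x + 1134
(E_{1/3} ∘ D + Δ ∘ (2∇) ∘ ((3/2)∇)) f = 21x^6 + 42x^5 + 1925x^4 - (33880/9)x^3 + (51065/9)x^2 - (102046/27)x + 275812/243


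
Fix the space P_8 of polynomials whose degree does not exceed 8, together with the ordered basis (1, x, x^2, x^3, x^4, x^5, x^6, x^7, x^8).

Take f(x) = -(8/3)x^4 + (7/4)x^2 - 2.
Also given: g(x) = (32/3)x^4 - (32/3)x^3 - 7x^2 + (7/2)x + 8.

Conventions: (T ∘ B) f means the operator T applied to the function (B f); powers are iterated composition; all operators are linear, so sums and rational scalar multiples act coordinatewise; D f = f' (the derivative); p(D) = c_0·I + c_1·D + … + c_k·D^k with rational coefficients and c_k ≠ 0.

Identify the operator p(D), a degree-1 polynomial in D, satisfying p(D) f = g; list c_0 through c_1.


c_0 = -4, c_1 = 1

D^0 f = -(8/3)x^4 + (7/4)x^2 - 2
D^1 f = -(32/3)x^3 + (7/2)x
matching coefficients of g against c_0 f + c_1 Df + … from the top degree down determines the c_i
solution: c_0 = -4, c_1 = 1


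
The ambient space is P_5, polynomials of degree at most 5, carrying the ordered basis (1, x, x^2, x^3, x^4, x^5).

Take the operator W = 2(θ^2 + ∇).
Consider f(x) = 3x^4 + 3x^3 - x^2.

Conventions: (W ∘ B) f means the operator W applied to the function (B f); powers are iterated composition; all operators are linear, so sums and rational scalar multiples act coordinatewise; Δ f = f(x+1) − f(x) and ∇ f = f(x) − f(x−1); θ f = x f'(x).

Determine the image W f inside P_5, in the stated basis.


θ f = 12x^4 + 9x^3 - 2x^2
θ θ f = 48x^4 + 27x^3 - 4x^2
∇ f = 12x^3 - 9x^2 + x + 1
(θ^2 + ∇) f = 48x^4 + 39x^3 - 13x^2 + x + 1
(2(θ^2 + ∇)) f = 96x^4 + 78x^3 - 26x^2 + 2x + 2

the result is g(x) = 96x^4 + 78x^3 - 26x^2 + 2x + 2


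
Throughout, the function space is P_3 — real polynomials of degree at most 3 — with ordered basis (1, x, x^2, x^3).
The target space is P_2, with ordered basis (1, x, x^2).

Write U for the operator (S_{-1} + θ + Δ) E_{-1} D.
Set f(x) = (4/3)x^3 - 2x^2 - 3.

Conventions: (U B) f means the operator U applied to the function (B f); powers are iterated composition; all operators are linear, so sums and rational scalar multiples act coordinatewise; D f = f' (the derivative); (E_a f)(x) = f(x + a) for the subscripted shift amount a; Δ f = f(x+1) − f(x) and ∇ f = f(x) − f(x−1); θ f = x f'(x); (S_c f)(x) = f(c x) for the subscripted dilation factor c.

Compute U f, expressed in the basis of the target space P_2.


D f = 4x^2 - 4x
E_{-1} D f = 4x^2 - 12x + 8
S_{-1} (E_{-1} D) f = 4x^2 + 12x + 8
θ (E_{-1} D) f = 8x^2 - 12x
Δ (E_{-1} D) f = 8x - 8
(S_{-1} + θ + Δ) (E_{-1} D) f = 12x^2 + 8x

the image equals g(x) = 12x^2 + 8x


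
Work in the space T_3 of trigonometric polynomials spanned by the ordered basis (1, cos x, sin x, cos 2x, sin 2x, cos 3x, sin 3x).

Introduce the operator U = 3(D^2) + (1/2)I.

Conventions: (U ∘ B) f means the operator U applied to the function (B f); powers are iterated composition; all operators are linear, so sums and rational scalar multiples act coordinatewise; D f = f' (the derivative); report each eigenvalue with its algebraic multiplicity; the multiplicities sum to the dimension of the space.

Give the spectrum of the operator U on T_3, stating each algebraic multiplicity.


λ = -53/2 (multiplicity 2), λ = -23/2 (multiplicity 2), λ = -5/2 (multiplicity 2), λ = 1/2 (multiplicity 1)

image of 1: 1/2
image of cos x: -(5/2)cos x
image of sin x: -(5/2)sin x
image of cos 2x: -(23/2)cos 2x
image of sin 2x: -(23/2)sin 2x
image of cos 3x: -(53/2)cos 3x
image of sin 3x: -(53/2)sin 3x
the matrix is diagonal; its diagonal is (1/2, -5/2, -5/2, -23/2, -23/2, -53/2, -53/2)
for a triangular matrix the eigenvalues are the diagonal entries, with algebraic multiplicity their repetition count


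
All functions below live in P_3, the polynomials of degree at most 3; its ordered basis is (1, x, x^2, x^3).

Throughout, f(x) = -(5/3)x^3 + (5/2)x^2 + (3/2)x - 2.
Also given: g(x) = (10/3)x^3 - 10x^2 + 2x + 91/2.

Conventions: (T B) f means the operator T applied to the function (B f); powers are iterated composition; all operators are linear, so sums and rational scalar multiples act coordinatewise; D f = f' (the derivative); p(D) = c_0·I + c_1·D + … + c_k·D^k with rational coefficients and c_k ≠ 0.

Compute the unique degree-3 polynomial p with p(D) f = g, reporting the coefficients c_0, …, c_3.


D^0 f = -(5/3)x^3 + (5/2)x^2 + (3/2)x - 2
D^1 f = -5x^2 + 5x + 3/2
D^2 f = -10x + 5
D^3 f = -10
matching coefficients of g against c_0 f + c_1 Df + … from the top degree down determines the c_i
solution: c_0 = -2, c_1 = 1, c_2 = 0, c_3 = -4

c_0 = -2, c_1 = 1, c_2 = 0, c_3 = -4


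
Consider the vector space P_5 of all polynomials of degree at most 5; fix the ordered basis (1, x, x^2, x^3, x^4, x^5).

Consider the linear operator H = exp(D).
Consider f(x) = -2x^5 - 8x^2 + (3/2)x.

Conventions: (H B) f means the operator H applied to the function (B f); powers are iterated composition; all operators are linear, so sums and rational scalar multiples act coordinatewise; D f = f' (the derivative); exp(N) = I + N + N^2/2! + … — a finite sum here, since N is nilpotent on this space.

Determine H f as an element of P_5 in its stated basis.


the image equals g(x) = -2x^5 - 10x^4 - 20x^3 - 28x^2 - (49/2)x - 17/2

order-1 term: -10x^4 - 16x + 3/2
order-2 term: -20x^3 - 8
order-3 term: -20x^2
order-4 term: -10x
order-5 term: -2
the series for exp(D) f terminates at order 5
exp(D) f = -2x^5 - 10x^4 - 20x^3 - 28x^2 - (49/2)x - 17/2


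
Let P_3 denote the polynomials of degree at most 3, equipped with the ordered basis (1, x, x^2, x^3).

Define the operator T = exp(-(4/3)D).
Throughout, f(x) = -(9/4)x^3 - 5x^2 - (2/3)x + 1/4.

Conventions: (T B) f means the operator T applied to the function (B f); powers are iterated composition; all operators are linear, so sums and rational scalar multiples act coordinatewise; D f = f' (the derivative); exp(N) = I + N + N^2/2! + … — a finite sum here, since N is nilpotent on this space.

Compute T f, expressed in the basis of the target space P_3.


the image equals g(x) = -(9/4)x^3 + 4x^2 + (2/3)x - 29/12

order-1 term: 9x^2 + (40/3)x + 8/9
order-2 term: -12x - 80/9
order-3 term: 16/3
the series for exp(-(4/3)D) f terminates at order 3
exp(-(4/3)D) f = -(9/4)x^3 + 4x^2 + (2/3)x - 29/12


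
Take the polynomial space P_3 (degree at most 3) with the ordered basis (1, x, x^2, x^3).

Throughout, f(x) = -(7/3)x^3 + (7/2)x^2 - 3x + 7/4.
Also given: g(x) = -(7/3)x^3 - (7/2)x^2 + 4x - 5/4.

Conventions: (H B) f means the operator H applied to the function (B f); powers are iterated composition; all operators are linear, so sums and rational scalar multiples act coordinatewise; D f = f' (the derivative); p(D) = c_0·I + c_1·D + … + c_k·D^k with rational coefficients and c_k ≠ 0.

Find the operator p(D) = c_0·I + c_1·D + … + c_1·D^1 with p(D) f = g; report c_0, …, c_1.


D^0 f = -(7/3)x^3 + (7/2)x^2 - 3x + 7/4
D^1 f = -7x^2 + 7x - 3
matching coefficients of g against c_0 f + c_1 Df + … from the top degree down determines the c_i
solution: c_0 = 1, c_1 = 1

p(D) = I + D, i.e. c_0 = 1, c_1 = 1


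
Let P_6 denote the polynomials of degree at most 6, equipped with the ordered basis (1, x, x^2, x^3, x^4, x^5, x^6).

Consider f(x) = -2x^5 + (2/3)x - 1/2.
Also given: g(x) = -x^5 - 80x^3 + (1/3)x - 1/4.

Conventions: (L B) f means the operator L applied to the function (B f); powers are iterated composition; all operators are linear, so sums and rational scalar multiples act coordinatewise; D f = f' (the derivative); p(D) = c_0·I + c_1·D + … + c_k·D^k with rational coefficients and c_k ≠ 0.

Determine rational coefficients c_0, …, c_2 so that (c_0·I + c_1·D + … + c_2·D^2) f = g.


p(D) = (1/2)·I + 2·D^2, i.e. c_0 = 1/2, c_1 = 0, c_2 = 2

D^0 f = -2x^5 + (2/3)x - 1/2
D^1 f = -10x^4 + 2/3
D^2 f = -40x^3
matching coefficients of g against c_0 f + c_1 Df + … from the top degree down determines the c_i
solution: c_0 = 1/2, c_1 = 0, c_2 = 2


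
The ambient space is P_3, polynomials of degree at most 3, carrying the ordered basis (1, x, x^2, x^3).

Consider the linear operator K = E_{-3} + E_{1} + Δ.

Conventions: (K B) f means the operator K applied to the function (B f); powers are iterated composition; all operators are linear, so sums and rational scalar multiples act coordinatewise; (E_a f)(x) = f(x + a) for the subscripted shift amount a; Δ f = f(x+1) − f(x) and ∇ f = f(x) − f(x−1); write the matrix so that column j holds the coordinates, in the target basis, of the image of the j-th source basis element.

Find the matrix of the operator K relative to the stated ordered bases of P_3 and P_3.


the matrix is [[2, -1, 11, -25]; [0, 2, -2, 33]; [0, 0, 2, -3]; [0, 0, 0, 2]] (rows listed top to bottom)

image of 1: 2
image of x: 2x - 1
image of x^2: 2x^2 - 2x + 11
image of x^3: 2x^3 - 3x^2 + 33x - 25
each image's coordinates form column j of the matrix


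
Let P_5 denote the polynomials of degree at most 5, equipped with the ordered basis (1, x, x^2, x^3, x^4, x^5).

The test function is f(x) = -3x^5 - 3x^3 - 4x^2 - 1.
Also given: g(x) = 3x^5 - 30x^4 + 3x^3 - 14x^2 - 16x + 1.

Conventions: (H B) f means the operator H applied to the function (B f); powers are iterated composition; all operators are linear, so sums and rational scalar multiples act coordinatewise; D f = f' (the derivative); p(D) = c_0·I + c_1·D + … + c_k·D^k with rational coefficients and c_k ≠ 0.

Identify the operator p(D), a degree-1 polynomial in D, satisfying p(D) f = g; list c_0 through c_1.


D^0 f = -3x^5 - 3x^3 - 4x^2 - 1
D^1 f = -15x^4 - 9x^2 - 8x
matching coefficients of g against c_0 f + c_1 Df + … from the top degree down determines the c_i
solution: c_0 = -1, c_1 = 2

p(D) = -I + 2·D, i.e. c_0 = -1, c_1 = 2


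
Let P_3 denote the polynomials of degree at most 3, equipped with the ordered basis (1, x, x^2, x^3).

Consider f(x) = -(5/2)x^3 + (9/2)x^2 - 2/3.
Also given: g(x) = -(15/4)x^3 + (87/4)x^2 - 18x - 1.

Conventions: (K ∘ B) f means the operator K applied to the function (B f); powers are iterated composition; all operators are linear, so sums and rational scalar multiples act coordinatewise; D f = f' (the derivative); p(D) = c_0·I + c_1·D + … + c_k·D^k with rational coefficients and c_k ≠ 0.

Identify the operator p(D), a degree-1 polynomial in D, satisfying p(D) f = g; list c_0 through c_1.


D^0 f = -(5/2)x^3 + (9/2)x^2 - 2/3
D^1 f = -(15/2)x^2 + 9x
matching coefficients of g against c_0 f + c_1 Df + … from the top degree down determines the c_i
solution: c_0 = 3/2, c_1 = -2

c_0 = 3/2, c_1 = -2


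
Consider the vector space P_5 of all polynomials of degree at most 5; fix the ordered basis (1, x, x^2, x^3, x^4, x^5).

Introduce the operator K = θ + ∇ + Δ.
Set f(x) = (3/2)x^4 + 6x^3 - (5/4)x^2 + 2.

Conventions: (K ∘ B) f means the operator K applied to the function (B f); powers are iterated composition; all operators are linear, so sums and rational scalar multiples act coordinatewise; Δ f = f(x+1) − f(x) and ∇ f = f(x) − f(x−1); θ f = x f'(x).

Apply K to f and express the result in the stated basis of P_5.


g(x) = 6x^4 + 30x^3 + (67/2)x^2 + 7x + 12

θ f = 6x^4 + 18x^3 - (5/2)x^2
∇ f = 6x^3 + 9x^2 - (29/2)x + 23/4
Δ f = 6x^3 + 27x^2 + (43/2)x + 25/4
(θ + ∇ + Δ) f = 6x^4 + 30x^3 + (67/2)x^2 + 7x + 12


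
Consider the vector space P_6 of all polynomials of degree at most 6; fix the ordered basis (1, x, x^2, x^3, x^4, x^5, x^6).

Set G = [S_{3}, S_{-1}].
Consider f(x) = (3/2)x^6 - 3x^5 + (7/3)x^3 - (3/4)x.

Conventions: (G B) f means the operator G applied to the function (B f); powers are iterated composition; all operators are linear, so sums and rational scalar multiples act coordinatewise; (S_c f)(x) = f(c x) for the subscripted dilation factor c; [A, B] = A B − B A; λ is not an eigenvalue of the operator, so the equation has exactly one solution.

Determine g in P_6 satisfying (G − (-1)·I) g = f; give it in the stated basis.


the image equals g(x) = (3/2)x^6 - 3x^5 + (7/3)x^3 - (3/4)x

write g with unknown coordinates in the stated basis and equate coefficients in (G − (-1)·I) g = f
solving from the highest basis element down gives g = (3/2)x^6 - 3x^5 + (7/3)x^3 - (3/4)x
check: G g = 0
so G g − (-1)·g = (3/2)x^6 - 3x^5 + (7/3)x^3 - (3/4)x = f ✓


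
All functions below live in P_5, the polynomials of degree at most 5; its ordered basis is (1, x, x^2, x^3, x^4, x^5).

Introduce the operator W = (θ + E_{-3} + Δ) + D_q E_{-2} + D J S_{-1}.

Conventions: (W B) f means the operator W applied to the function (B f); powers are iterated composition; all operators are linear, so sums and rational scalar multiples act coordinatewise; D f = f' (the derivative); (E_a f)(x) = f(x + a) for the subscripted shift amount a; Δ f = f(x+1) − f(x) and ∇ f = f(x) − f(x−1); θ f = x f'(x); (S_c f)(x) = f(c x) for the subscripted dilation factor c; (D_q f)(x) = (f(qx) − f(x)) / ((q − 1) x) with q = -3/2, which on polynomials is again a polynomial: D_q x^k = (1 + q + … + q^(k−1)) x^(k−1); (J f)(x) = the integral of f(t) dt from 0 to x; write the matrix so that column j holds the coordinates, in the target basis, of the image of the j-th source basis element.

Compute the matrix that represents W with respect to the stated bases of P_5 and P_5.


image of 1: 2
image of x: x - 1
image of x^2: 4x^2 - (9/2)x + 6
image of x^3: 3x^3 - (17/4)x^2 + 33x - 14
image of x^4: 6x^4 - (77/8)x^3 + 46x^2 - 116x + 50
image of x^5: 5x^5 - (105/16)x^4 + (465/4)x^3 - 190x^2 + 450x - 162
each image's coordinates form column j of the matrix

the matrix is [[2, -1, 6, -14, 50, -162]; [0, 1, -9/2, 33, -116, 450]; [0, 0, 4, -17/4, 46, -190]; [0, 0, 0, 3, -77/8, 465/4]; [0, 0, 0, 0, 6, -105/16]; [0, 0, 0, 0, 0, 5]] (rows listed top to bottom)


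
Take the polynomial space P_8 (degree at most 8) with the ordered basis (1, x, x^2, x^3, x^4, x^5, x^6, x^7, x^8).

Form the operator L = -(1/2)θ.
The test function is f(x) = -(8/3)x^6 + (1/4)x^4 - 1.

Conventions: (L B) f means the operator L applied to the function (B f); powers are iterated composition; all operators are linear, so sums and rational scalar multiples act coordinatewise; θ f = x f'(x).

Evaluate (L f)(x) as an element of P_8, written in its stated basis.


g(x) = 8x^6 - (1/2)x^4

θ f = -16x^6 + x^4
(-(1/2)θ) f = 8x^6 - (1/2)x^4


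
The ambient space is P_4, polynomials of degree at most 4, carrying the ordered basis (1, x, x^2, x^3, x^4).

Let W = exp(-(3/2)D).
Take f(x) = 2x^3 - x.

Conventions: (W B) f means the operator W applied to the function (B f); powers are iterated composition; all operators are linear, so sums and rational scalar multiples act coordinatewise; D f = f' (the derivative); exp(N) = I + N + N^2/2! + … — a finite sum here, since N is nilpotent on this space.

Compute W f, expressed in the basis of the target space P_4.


the image equals g(x) = 2x^3 - 9x^2 + (25/2)x - 21/4

order-1 term: -9x^2 + 3/2
order-2 term: (27/2)x
order-3 term: -27/4
the series for exp(-(3/2)D) f terminates at order 3
exp(-(3/2)D) f = 2x^3 - 9x^2 + (25/2)x - 21/4


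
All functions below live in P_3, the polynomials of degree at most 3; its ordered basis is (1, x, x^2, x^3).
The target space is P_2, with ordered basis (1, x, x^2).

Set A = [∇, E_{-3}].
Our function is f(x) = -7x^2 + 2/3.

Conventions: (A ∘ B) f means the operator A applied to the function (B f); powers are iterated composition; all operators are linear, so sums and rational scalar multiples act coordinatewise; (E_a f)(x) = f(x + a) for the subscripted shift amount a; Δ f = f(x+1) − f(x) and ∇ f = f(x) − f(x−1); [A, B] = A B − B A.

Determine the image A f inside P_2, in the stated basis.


the result is g(x) = 0

E_{-3} f = -7x^2 + 42x - 187/3
∇ E_{-3} f = -14x + 49
∇ f = -14x + 7
E_{-3} ∇ f = -14x + 49
[∇, E_{-3}] f = 0


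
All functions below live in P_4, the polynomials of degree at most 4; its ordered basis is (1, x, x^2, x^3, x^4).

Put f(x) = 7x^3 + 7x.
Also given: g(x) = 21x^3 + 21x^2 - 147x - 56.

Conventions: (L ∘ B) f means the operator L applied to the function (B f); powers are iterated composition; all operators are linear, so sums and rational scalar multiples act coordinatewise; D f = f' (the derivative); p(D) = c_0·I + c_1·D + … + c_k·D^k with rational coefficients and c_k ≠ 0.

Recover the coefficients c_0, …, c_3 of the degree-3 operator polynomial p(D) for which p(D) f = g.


D^0 f = 7x^3 + 7x
D^1 f = 21x^2 + 7
D^2 f = 42x
D^3 f = 42
matching coefficients of g against c_0 f + c_1 Df + … from the top degree down determines the c_i
solution: c_0 = 3, c_1 = 1, c_2 = -4, c_3 = -3/2

p(D) = 3·I + D − 4·D^2 − (3/2)·D^3, i.e. c_0 = 3, c_1 = 1, c_2 = -4, c_3 = -3/2


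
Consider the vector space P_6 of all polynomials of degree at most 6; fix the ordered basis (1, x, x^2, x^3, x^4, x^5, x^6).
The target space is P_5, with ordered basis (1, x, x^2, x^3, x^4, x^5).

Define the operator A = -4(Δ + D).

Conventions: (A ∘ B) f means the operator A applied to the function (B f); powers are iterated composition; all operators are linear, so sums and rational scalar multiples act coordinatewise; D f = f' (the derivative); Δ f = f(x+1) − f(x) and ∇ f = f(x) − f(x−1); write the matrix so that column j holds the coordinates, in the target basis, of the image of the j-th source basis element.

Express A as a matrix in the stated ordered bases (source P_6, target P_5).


the matrix is [[0, -8, -4, -4, -4, -4, -4]; [0, 0, -16, -12, -16, -20, -24]; [0, 0, 0, -24, -24, -40, -60]; [0, 0, 0, 0, -32, -40, -80]; [0, 0, 0, 0, 0, -40, -60]; [0, 0, 0, 0, 0, 0, -48]] (rows listed top to bottom)

image of 1: 0
image of x: -8
image of x^2: -16x - 4
image of x^3: -24x^2 - 12x - 4
image of x^4: -32x^3 - 24x^2 - 16x - 4
image of x^5: -40x^4 - 40x^3 - 40x^2 - 20x - 4
image of x^6: -48x^5 - 60x^4 - 80x^3 - 60x^2 - 24x - 4
each image's coordinates form column j of the matrix


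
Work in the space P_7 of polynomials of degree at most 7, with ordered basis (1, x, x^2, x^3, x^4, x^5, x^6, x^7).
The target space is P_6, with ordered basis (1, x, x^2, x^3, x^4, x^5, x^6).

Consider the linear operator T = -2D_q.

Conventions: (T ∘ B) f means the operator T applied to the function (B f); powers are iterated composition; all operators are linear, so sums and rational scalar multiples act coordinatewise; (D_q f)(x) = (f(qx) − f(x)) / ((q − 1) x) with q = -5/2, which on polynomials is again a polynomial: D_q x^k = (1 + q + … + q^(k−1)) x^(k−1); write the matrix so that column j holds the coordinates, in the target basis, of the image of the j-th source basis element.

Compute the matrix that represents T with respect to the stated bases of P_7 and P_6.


the matrix is [[0, -2, 0, 0, 0, 0, 0, 0]; [0, 0, 3, 0, 0, 0, 0, 0]; [0, 0, 0, -19/2, 0, 0, 0, 0]; [0, 0, 0, 0, 87/4, 0, 0, 0]; [0, 0, 0, 0, 0, -451/8, 0, 0]; [0, 0, 0, 0, 0, 0, 2223/16, 0]; [0, 0, 0, 0, 0, 0, 0, -11179/32]] (rows listed top to bottom)

image of 1: 0
image of x: -2
image of x^2: 3x
image of x^3: -(19/2)x^2
image of x^4: (87/4)x^3
image of x^5: -(451/8)x^4
image of x^6: (2223/16)x^5
image of x^7: -(11179/32)x^6
each image's coordinates form column j of the matrix


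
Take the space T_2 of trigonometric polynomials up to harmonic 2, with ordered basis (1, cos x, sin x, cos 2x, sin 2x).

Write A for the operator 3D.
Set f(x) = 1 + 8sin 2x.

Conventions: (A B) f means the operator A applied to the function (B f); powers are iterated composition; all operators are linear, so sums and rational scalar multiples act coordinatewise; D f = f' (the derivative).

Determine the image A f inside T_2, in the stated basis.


D f = 16cos 2x
(3D) f = 48cos 2x

the result is g(x) = 48cos 2x


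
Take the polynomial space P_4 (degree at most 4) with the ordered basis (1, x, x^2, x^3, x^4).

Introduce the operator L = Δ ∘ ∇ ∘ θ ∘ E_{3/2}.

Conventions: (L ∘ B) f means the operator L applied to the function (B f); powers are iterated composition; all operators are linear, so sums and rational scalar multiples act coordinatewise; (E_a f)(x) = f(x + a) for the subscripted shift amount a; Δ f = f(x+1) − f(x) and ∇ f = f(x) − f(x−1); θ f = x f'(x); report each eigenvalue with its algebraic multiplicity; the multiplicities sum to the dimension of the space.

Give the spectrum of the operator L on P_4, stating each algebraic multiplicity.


image of 1: 0
image of x: 0
image of x^2: 4
image of x^3: 18x + 18
image of x^4: 48x^2 + 108x + 62
the matrix is upper triangular; its diagonal is (0, 0, 0, 0, 0)
for a triangular matrix the eigenvalues are the diagonal entries, with algebraic multiplicity their repetition count

λ = 0 (multiplicity 5)


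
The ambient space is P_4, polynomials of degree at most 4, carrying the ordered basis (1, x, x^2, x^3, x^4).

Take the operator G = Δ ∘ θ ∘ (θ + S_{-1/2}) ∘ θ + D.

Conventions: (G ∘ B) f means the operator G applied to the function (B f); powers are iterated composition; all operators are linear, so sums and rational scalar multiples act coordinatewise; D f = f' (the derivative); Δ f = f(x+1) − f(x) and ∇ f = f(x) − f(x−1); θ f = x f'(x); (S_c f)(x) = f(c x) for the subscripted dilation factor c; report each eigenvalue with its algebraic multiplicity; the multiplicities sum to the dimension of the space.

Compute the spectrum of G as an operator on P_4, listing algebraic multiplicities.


image of 1: 0
image of x: 3/2
image of x^2: 20x + 9
image of x^3: (645/8)x^2 + (621/8)x + 207/8
image of x^4: 264x^3 + 390x^2 + 260x + 65
the matrix is upper triangular; its diagonal is (0, 0, 0, 0, 0)
for a triangular matrix the eigenvalues are the diagonal entries, with algebraic multiplicity their repetition count

λ = 0 (multiplicity 5)


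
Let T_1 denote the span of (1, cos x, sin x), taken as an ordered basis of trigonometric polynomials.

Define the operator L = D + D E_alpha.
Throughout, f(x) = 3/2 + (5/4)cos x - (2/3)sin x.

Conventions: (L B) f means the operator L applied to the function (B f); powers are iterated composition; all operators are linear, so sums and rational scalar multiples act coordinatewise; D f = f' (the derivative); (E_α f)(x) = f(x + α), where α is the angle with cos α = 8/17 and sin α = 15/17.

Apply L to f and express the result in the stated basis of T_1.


D f = -(2/3)cos x - (5/4)sin x
E_alpha f = 3/2 - (17/12)sin x
D E_alpha f = -(17/12)cos x
(D + D E_alpha) f = -(25/12)cos x - (5/4)sin x

the image equals g(x) = -(25/12)cos x - (5/4)sin x


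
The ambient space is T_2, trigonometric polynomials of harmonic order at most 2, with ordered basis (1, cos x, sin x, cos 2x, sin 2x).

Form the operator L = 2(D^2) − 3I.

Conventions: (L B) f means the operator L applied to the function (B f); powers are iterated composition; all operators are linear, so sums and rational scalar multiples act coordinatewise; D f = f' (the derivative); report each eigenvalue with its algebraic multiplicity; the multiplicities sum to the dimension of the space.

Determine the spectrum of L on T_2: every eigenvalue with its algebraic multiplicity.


λ = -11 (multiplicity 2), λ = -5 (multiplicity 2), λ = -3 (multiplicity 1)

image of 1: -3
image of cos x: -5cos x
image of sin x: -5sin x
image of cos 2x: -11cos 2x
image of sin 2x: -11sin 2x
the matrix is diagonal; its diagonal is (-3, -5, -5, -11, -11)
for a triangular matrix the eigenvalues are the diagonal entries, with algebraic multiplicity their repetition count
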